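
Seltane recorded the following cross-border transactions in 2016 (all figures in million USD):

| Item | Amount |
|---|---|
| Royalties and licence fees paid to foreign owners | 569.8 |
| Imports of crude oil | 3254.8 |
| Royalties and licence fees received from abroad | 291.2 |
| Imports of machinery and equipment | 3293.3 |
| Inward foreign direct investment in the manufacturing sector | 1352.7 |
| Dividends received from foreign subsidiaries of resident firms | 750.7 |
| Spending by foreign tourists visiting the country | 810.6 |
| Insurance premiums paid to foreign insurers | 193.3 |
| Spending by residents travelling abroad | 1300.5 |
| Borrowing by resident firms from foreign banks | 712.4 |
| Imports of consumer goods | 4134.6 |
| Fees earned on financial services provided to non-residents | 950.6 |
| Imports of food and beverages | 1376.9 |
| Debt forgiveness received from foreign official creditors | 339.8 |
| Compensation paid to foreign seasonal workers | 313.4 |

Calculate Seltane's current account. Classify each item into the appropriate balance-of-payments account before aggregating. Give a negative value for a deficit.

Goods: -1376.9 - 3293.3 - 3254.8 - 4134.6 = -12059.6
Services: -1300.5 - 569.8 + 810.6 - 193.3 + 291.2 + 950.6 = -11.2
Primary income: -313.4 + 750.7 = 437.3
Current account = (-12059.6) + (-11.2) + 437.3 = -11633.5
(Excluded from the current account — financial account: inward foreign direct investment in the manufacturing sector 1352.7, borrowing by resident firms from foreign banks 712.4; capital account: debt forgiveness received from foreign official creditors 339.8.)

-11633.5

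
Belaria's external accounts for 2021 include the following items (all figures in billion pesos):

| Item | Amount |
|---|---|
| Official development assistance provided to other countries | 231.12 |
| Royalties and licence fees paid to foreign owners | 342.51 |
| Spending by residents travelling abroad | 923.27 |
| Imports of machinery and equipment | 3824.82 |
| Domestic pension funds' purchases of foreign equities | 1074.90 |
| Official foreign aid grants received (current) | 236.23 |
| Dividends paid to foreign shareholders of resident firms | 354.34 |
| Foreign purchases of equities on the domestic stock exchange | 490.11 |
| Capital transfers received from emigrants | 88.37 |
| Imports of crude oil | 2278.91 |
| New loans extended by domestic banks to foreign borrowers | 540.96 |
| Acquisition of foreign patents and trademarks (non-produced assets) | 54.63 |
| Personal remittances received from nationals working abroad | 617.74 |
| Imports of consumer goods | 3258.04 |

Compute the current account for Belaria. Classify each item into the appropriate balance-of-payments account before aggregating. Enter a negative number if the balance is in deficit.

Goods: -3258.04 - 3824.82 - 2278.91 = -9361.77
Services: -342.51 - 923.27 = -1265.78
Primary income: -354.34
Secondary income: -231.12 + 617.74 + 236.23 = 622.85
Current account = (-9361.77) + (-1265.78) + (-354.34) + 622.85 = -10359.04
(Excluded from the current account — financial account: domestic pension funds' purchases of foreign equities 1074.90, foreign purchases of equities on the domestic stock exchange 490.11, new loans extended by domestic banks to foreign borrowers 540.96; capital account: capital transfers received from emigrants 88.37, acquisition of foreign patents and trademarks (non-produced assets) 54.63.)

-10359.04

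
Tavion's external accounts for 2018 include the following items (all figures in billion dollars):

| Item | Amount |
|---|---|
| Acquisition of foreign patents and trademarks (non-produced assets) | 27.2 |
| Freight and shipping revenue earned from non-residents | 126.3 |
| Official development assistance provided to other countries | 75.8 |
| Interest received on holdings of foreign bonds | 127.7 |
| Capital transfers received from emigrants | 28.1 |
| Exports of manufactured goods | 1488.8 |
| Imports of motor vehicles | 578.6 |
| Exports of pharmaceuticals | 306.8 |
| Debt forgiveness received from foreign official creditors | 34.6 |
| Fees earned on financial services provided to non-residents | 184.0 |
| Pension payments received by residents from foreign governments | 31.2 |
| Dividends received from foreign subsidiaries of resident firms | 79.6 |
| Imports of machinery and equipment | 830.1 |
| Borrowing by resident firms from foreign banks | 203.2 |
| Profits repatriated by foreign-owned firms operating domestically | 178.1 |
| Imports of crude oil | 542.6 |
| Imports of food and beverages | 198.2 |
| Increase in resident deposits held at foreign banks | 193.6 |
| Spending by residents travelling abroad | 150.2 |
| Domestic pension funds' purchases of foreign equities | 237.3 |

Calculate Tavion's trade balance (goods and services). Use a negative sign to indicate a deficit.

Goods: -578.6 - 830.1 - 198.2 + 1488.8 - 542.6 + 306.8 = -353.9
Services: 126.3 + 184.0 - 150.2 = 160.1
Trade balance = -353.9 + 160.1 = -193.8
(Excluded from the trade balance — capital account: acquisition of foreign patents and trademarks (non-produced assets) 27.2, capital transfers received from emigrants 28.1, debt forgiveness received from foreign official creditors 34.6; secondary income: official development assistance provided to other countries 75.8, pension payments received by residents from foreign governments 31.2; primary income: interest received on holdings of foreign bonds 127.7, dividends received from foreign subsidiaries of resident firms 79.6, profits repatriated by foreign-owned firms operating domestically 178.1; financial account: borrowing by resident firms from foreign banks 203.2, increase in resident deposits held at foreign banks 193.6, domestic pension funds' purchases of foreign equities 237.3.)

-193.8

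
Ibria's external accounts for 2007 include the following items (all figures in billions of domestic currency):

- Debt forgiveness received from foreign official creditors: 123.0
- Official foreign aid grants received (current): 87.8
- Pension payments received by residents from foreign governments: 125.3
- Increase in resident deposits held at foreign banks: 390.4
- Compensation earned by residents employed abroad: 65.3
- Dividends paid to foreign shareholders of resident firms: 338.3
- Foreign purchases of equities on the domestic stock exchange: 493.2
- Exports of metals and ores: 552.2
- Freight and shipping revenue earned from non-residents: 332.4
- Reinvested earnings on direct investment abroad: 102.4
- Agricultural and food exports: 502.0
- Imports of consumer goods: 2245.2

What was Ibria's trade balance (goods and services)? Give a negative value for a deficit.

Goods: 502.0 + 552.2 - 2245.2 = -1191.0
Services: 332.4
Trade balance = -1191.0 + 332.4 = -858.6
(Excluded from the trade balance — capital account: debt forgiveness received from foreign official creditors 123.0; secondary income: official foreign aid grants received (current) 87.8, pension payments received by residents from foreign governments 125.3; financial account: increase in resident deposits held at foreign banks 390.4, foreign purchases of equities on the domestic stock exchange 493.2; primary income: compensation earned by residents employed abroad 65.3, dividends paid to foreign shareholders of resident firms 338.3, reinvested earnings on direct investment abroad 102.4.)

-858.6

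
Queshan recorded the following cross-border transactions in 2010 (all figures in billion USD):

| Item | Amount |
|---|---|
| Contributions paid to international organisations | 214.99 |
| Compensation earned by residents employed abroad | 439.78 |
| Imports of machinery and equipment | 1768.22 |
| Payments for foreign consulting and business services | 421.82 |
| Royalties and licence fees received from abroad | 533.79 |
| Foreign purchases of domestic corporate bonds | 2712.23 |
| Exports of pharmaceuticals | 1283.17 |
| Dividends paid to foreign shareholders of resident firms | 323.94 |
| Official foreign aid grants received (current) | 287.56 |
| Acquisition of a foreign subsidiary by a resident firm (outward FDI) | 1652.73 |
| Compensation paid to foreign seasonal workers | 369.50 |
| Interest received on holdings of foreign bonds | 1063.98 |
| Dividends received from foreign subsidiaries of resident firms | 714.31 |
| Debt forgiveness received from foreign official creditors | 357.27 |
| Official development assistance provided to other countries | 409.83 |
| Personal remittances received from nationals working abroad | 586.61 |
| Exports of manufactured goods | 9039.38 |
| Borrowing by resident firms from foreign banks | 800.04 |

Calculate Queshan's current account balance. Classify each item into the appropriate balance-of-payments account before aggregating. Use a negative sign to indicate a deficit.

Goods: -1768.22 + 1283.17 + 9039.38 = 8554.33
Services: -421.82 + 533.79 = 111.97
Primary income: 1063.98 - 323.94 - 369.50 + 714.31 + 439.78 = 1524.63
Secondary income: 586.61 + 287.56 - 214.99 - 409.83 = 249.35
Current account = 8554.33 + 111.97 + 1524.63 + 249.35 = 10440.28
(Excluded from the current account — financial account: foreign purchases of domestic corporate bonds 2712.23, acquisition of a foreign subsidiary by a resident firm (outward FDI) 1652.73, borrowing by resident firms from foreign banks 800.04; capital account: debt forgiveness received from foreign official creditors 357.27.)

10440.28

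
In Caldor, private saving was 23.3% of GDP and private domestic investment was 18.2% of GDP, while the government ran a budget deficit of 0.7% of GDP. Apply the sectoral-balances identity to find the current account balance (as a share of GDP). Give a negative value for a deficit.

By the sectoral-balances identity, CA = (S_private - I) + (T - G).
Private balance = 23.3 - 18.2 = 5.1
Government balance (T - G) = -0.7
CA = 5.1 + (-0.7) = 4.4

4.4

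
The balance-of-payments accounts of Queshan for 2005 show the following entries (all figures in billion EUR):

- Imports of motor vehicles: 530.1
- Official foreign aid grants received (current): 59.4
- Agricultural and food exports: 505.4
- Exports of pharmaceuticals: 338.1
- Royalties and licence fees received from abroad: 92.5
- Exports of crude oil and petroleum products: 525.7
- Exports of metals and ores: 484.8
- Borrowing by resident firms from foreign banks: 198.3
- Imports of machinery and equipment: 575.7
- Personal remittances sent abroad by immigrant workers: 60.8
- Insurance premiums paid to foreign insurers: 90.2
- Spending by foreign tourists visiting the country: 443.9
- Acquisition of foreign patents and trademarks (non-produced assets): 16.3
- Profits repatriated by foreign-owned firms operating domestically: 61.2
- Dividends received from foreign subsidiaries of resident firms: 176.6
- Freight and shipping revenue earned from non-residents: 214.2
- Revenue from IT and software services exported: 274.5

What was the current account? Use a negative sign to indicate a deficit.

1797.1

Goods: -575.7 + 525.7 - 530.1 + 338.1 + 484.8 + 505.4 = 748.2
Services: 274.5 + 214.2 + 443.9 + 92.5 - 90.2 = 934.9
Primary income: -61.2 + 176.6 = 115.4
Secondary income: -60.8 + 59.4 = -1.4
Current account = 748.2 + 934.9 + 115.4 + (-1.4) = 1797.1
(Excluded from the current account — financial account: borrowing by resident firms from foreign banks 198.3; capital account: acquisition of foreign patents and trademarks (non-produced assets) 16.3.)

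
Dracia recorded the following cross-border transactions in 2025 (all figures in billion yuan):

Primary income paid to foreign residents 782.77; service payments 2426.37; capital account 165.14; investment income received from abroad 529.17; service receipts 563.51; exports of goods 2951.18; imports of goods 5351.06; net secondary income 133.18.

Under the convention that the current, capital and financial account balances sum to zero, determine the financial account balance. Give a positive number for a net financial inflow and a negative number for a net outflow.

Goods balance = 2951.18 - 5351.06 = -2399.88
Services balance = 563.51 - 2426.37 = -1862.86
Trade balance (goods + services) = -2399.88 + (-1862.86) = -4262.74
Net primary income = 529.17 - 782.77 = -253.60
Net secondary income = 133.18
Current account = -4262.74 + (-253.60) + 133.18 = -4383.16
Financial account = -(-4383.16 + 165.14) = 4218.02

4218.02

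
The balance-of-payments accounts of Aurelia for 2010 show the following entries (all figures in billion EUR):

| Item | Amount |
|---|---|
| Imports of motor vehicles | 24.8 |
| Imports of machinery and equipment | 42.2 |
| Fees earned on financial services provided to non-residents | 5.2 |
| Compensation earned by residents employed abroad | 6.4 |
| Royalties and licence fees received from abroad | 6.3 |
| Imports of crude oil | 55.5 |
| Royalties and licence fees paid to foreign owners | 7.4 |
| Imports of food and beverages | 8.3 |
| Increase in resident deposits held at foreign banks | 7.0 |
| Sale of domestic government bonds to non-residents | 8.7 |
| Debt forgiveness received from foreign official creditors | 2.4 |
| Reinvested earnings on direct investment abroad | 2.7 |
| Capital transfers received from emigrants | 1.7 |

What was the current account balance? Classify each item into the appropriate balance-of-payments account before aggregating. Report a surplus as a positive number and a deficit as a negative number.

-117.6

Goods: -8.3 - 55.5 - 24.8 - 42.2 = -130.8
Services: 6.3 + 5.2 - 7.4 = 4.1
Primary income: 2.7 + 6.4 = 9.1
Current account = (-130.8) + 4.1 + 9.1 = -117.6
(Excluded from the current account — financial account: increase in resident deposits held at foreign banks 7.0, sale of domestic government bonds to non-residents 8.7; capital account: debt forgiveness received from foreign official creditors 2.4, capital transfers received from emigrants 1.7.)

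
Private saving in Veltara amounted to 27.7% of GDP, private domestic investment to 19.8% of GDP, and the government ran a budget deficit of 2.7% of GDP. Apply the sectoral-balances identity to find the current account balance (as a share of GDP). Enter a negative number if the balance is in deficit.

By the sectoral-balances identity, CA = (S_private - I) + (T - G).
Private balance = 27.7 - 19.8 = 7.9
Government balance (T - G) = -2.7
CA = 7.9 + (-2.7) = 5.2

5.2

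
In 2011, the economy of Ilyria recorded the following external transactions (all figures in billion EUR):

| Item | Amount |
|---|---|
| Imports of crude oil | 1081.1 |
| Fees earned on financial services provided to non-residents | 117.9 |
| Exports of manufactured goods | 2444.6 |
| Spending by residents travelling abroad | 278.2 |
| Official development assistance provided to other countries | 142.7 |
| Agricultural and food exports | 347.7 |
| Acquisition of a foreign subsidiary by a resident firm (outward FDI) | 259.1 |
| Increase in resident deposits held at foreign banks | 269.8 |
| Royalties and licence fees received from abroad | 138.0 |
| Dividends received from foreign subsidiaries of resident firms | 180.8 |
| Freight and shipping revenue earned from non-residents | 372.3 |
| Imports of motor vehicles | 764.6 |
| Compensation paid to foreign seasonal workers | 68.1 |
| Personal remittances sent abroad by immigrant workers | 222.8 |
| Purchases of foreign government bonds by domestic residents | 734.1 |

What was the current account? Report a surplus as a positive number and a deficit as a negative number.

1043.8

Goods: -764.6 - 1081.1 + 2444.6 + 347.7 = 946.6
Services: 138.0 + 117.9 + 372.3 - 278.2 = 350.0
Primary income: -68.1 + 180.8 = 112.7
Secondary income: -142.7 - 222.8 = -365.5
Current account = 946.6 + 350.0 + 112.7 + (-365.5) = 1043.8
(Excluded from the current account — financial account: acquisition of a foreign subsidiary by a resident firm (outward FDI) 259.1, increase in resident deposits held at foreign banks 269.8, purchases of foreign government bonds by domestic residents 734.1.)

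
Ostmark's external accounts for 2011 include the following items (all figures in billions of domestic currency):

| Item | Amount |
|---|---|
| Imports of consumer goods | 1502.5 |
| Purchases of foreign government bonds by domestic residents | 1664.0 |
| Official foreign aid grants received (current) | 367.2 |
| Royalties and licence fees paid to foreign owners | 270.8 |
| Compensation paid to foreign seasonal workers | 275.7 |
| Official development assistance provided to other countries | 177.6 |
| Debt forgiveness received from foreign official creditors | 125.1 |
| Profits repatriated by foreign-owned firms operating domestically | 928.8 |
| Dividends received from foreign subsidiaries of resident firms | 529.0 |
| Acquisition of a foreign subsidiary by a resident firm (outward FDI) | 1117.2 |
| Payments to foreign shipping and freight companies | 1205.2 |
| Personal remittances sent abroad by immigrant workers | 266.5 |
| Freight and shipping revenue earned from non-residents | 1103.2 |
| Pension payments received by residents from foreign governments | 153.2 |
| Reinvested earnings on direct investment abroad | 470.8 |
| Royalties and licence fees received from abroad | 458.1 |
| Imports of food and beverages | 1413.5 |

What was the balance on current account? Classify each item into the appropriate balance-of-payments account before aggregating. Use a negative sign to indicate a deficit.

-2959.1

Goods: -1502.5 - 1413.5 = -2916.0
Services: -270.8 + 458.1 - 1205.2 + 1103.2 = 85.3
Primary income: -928.8 - 275.7 + 470.8 + 529.0 = -204.7
Secondary income: -177.6 + 367.2 + 153.2 - 266.5 = 76.3
Current account = (-2916.0) + 85.3 + (-204.7) + 76.3 = -2959.1
(Excluded from the current account — financial account: purchases of foreign government bonds by domestic residents 1664.0, acquisition of a foreign subsidiary by a resident firm (outward FDI) 1117.2; capital account: debt forgiveness received from foreign official creditors 125.1.)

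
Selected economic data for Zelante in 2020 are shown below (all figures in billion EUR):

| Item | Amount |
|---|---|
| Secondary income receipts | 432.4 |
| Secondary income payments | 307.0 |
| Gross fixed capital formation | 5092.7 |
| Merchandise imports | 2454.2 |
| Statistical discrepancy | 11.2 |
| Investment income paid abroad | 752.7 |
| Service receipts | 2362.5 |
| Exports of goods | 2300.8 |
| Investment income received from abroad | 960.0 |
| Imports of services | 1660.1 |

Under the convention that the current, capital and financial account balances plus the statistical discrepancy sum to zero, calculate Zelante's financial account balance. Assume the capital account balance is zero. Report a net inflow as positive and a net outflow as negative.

-892.9

Goods balance = 2300.8 - 2454.2 = -153.4
Services balance = 2362.5 - 1660.1 = 702.4
Trade balance (goods + services) = -153.4 + 702.4 = 549.0
Net primary income = 960.0 - 752.7 = 207.3
Net secondary income = 432.4 - 307.0 = 125.4
Current account = 549.0 + 207.3 + 125.4 = 881.7
Financial account = -(881.7 + 11.2) = -892.9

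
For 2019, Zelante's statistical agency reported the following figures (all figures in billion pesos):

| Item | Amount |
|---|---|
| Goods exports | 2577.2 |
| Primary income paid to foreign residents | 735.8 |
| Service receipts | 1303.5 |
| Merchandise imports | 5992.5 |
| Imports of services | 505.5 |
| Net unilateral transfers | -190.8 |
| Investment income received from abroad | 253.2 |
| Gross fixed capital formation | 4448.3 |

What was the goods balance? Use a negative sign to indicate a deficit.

Goods balance = 2577.2 - 5992.5 = -3415.3

-3415.3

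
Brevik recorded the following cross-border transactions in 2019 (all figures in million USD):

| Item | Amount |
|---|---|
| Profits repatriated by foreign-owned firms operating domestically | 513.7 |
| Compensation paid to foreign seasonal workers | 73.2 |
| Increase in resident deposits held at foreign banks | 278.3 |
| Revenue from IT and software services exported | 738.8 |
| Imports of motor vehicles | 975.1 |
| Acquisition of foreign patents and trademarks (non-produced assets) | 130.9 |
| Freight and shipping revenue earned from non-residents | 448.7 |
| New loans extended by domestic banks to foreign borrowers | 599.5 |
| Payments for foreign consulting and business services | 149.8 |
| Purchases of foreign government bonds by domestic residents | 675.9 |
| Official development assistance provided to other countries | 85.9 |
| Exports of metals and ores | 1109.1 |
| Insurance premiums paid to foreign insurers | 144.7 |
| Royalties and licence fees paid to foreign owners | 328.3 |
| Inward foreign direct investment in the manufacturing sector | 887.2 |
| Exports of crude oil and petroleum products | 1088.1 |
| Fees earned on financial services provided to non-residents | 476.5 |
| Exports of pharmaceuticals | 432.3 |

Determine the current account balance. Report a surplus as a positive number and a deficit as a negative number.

Goods: 1088.1 + 432.3 - 975.1 + 1109.1 = 1654.4
Services: 448.7 + 476.5 + 738.8 - 149.8 - 328.3 - 144.7 = 1041.2
Primary income: -73.2 - 513.7 = -586.9
Secondary income: -85.9
Current account = 1654.4 + 1041.2 + (-586.9) + (-85.9) = 2022.8
(Excluded from the current account — financial account: increase in resident deposits held at foreign banks 278.3, new loans extended by domestic banks to foreign borrowers 599.5, purchases of foreign government bonds by domestic residents 675.9, inward foreign direct investment in the manufacturing sector 887.2; capital account: acquisition of foreign patents and trademarks (non-produced assets) 130.9.)

2022.8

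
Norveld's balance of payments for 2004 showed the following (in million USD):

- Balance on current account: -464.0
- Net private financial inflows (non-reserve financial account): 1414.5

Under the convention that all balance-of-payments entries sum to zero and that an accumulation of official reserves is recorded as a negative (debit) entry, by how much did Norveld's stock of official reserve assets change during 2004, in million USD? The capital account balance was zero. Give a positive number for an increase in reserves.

950.5

Official reserve transactions balance = -((-464.0) + 1414.5) = -950.5
An accumulation of reserves is recorded as a debit (negative entry), so the change in the stock of reserves is the negative of that balance.
Change in official reserves = -(-950.5) = 950.5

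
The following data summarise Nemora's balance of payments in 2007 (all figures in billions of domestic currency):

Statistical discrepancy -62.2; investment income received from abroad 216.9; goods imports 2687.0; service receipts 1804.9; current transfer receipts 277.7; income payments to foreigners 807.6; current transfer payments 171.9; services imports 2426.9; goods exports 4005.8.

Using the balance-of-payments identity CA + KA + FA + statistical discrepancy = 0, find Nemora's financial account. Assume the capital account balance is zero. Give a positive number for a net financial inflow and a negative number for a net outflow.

-149.7

Goods balance = 4005.8 - 2687.0 = 1318.8
Services balance = 1804.9 - 2426.9 = -622.0
Trade balance (goods + services) = 1318.8 + (-622.0) = 696.8
Net primary income = 216.9 - 807.6 = -590.7
Net secondary income = 277.7 - 171.9 = 105.8
Current account = 696.8 + (-590.7) + 105.8 = 211.9
Financial account = -(211.9 + (-62.2)) = -149.7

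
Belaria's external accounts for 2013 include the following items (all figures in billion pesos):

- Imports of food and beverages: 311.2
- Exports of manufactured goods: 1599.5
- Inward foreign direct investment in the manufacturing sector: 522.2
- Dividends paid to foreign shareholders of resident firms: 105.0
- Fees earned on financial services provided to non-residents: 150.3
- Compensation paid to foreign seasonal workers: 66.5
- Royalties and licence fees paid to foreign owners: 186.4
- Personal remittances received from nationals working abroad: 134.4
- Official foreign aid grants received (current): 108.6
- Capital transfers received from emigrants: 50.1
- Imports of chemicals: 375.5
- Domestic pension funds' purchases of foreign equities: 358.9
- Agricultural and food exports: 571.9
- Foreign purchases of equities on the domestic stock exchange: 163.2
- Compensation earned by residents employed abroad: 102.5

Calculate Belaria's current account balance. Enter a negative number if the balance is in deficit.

1622.6

Goods: 571.9 - 311.2 + 1599.5 - 375.5 = 1484.7
Services: 150.3 - 186.4 = -36.1
Primary income: -105.0 + 102.5 - 66.5 = -69.0
Secondary income: 108.6 + 134.4 = 243.0
Current account = 1484.7 + (-36.1) + (-69.0) + 243.0 = 1622.6
(Excluded from the current account — financial account: inward foreign direct investment in the manufacturing sector 522.2, domestic pension funds' purchases of foreign equities 358.9, foreign purchases of equities on the domestic stock exchange 163.2; capital account: capital transfers received from emigrants 50.1.)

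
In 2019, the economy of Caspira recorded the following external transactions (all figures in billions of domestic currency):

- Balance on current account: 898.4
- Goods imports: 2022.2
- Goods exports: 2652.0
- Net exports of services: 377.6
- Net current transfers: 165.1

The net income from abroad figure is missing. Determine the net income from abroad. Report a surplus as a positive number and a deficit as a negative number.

-274.1

Current account = goods balance + services balance + net primary income + net secondary income
Sum of the known components = 1172.5
Net income from abroad = CA - (known components) = 898.4 - 1172.5 = -274.1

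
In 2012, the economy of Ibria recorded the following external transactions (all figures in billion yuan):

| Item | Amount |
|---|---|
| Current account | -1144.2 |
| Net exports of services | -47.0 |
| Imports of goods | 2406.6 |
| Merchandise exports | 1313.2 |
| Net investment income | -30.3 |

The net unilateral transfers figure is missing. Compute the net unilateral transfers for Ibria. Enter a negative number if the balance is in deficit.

26.5

Current account = goods balance + services balance + net primary income + net secondary income
Sum of the known components = -1170.7
Net unilateral transfers = CA - (known components) = -1144.2 - (-1170.7) = 26.5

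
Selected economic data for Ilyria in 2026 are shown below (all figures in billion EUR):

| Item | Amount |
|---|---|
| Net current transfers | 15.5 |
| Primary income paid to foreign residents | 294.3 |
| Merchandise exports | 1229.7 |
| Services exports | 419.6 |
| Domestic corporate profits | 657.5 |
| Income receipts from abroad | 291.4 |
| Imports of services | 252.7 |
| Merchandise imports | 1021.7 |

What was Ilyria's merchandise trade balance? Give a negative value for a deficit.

Goods balance = 1229.7 - 1021.7 = 208.0

208.0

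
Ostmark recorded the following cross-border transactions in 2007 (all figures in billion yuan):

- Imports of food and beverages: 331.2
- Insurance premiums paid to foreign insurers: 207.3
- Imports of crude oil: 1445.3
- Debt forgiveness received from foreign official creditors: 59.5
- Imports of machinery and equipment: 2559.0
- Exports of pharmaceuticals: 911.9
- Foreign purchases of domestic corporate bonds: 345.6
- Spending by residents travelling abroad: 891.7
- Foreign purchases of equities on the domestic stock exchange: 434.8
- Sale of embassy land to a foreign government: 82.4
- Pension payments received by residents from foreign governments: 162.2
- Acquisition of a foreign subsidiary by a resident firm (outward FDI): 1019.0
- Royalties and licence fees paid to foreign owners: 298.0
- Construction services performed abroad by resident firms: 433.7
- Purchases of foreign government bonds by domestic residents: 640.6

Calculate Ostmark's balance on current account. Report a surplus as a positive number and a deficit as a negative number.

-4224.7

Goods: -1445.3 + 911.9 - 2559.0 - 331.2 = -3423.6
Services: -298.0 + 433.7 - 207.3 - 891.7 = -963.3
Secondary income: 162.2
Current account = (-3423.6) + (-963.3) + 162.2 = -4224.7
(Excluded from the current account — capital account: debt forgiveness received from foreign official creditors 59.5, sale of embassy land to a foreign government 82.4; financial account: foreign purchases of domestic corporate bonds 345.6, foreign purchases of equities on the domestic stock exchange 434.8, acquisition of a foreign subsidiary by a resident firm (outward FDI) 1019.0, purchases of foreign government bonds by domestic residents 640.6.)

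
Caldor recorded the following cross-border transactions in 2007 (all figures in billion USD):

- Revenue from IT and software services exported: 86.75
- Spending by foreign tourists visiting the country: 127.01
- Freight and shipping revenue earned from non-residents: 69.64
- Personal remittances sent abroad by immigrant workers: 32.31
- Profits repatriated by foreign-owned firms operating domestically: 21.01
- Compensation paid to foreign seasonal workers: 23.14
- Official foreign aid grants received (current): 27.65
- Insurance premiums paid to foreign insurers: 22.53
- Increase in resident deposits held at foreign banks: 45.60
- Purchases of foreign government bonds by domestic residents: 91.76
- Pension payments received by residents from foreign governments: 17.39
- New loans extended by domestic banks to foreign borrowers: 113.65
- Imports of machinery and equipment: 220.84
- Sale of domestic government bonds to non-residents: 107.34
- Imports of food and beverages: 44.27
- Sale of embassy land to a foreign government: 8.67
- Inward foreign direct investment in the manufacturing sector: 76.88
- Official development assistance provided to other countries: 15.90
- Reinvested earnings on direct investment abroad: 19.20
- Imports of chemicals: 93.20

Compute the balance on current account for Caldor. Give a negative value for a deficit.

Goods: -44.27 - 93.20 - 220.84 = -358.31
Services: 69.64 + 127.01 - 22.53 + 86.75 = 260.87
Primary income: -23.14 - 21.01 + 19.20 = -24.95
Secondary income: -32.31 - 15.90 + 27.65 + 17.39 = -3.17
Current account = (-358.31) + 260.87 + (-24.95) + (-3.17) = -125.56
(Excluded from the current account — financial account: increase in resident deposits held at foreign banks 45.60, purchases of foreign government bonds by domestic residents 91.76, new loans extended by domestic banks to foreign borrowers 113.65, sale of domestic government bonds to non-residents 107.34, inward foreign direct investment in the manufacturing sector 76.88; capital account: sale of embassy land to a foreign government 8.67.)

-125.56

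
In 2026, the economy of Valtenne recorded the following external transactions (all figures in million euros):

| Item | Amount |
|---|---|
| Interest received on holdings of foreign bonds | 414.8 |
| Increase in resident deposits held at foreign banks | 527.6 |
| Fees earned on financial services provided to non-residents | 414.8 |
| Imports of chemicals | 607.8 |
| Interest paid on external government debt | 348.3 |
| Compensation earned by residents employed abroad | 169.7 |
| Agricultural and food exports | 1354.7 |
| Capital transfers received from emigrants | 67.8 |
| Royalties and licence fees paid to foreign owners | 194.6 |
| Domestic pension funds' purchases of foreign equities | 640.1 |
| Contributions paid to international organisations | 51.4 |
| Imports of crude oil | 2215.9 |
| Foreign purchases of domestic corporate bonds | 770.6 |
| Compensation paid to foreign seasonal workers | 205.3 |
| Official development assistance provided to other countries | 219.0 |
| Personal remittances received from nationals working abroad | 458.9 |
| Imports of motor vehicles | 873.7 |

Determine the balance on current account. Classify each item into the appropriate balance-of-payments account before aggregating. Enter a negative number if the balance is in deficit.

Goods: -2215.9 + 1354.7 - 873.7 - 607.8 = -2342.7
Services: -194.6 + 414.8 = 220.2
Primary income: 169.7 - 348.3 - 205.3 + 414.8 = 30.9
Secondary income: 458.9 - 51.4 - 219.0 = 188.5
Current account = (-2342.7) + 220.2 + 30.9 + 188.5 = -1903.1
(Excluded from the current account — financial account: increase in resident deposits held at foreign banks 527.6, domestic pension funds' purchases of foreign equities 640.1, foreign purchases of domestic corporate bonds 770.6; capital account: capital transfers received from emigrants 67.8.)

-1903.1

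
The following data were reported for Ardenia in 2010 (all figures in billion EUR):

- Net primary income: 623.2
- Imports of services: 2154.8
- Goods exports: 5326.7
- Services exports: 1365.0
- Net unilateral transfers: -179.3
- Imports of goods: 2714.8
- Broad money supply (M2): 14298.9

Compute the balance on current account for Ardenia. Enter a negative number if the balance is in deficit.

2266.0

Goods balance = 5326.7 - 2714.8 = 2611.9
Services balance = 1365.0 - 2154.8 = -789.8
Trade balance (goods + services) = 2611.9 + (-789.8) = 1822.1
Net primary income = 623.2
Net secondary income = -179.3
Current account = 1822.1 + 623.2 + (-179.3) = 2266.0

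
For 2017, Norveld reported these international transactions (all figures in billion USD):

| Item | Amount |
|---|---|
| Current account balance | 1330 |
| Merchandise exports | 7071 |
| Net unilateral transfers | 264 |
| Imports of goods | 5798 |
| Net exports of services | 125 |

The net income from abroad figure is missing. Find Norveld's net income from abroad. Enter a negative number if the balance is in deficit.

Current account = goods balance + services balance + net primary income + net secondary income
Sum of the known components = 1662
Net income from abroad = CA - (known components) = 1330 - 1662 = -332

-332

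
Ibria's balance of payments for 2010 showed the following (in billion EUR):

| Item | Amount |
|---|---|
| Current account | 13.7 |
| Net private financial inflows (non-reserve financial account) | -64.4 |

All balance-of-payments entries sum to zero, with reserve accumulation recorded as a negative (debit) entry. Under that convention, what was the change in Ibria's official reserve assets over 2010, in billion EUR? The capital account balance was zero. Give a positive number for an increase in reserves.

Official reserve transactions balance = -(13.7 + (-64.4)) = 50.7
An accumulation of reserves is recorded as a debit (negative entry), so the change in the stock of reserves is the negative of that balance.
Change in official reserves = -(50.7) = -50.7

-50.7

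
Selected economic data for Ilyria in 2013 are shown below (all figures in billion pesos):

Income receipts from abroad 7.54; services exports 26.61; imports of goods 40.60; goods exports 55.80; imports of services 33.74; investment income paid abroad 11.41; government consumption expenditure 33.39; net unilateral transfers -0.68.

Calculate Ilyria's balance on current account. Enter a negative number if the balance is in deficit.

Goods balance = 55.80 - 40.60 = 15.20
Services balance = 26.61 - 33.74 = -7.13
Trade balance (goods + services) = 15.20 + (-7.13) = 8.07
Net primary income = 7.54 - 11.41 = -3.87
Net secondary income = -0.68
Current account = 8.07 + (-3.87) + (-0.68) = 3.52

3.52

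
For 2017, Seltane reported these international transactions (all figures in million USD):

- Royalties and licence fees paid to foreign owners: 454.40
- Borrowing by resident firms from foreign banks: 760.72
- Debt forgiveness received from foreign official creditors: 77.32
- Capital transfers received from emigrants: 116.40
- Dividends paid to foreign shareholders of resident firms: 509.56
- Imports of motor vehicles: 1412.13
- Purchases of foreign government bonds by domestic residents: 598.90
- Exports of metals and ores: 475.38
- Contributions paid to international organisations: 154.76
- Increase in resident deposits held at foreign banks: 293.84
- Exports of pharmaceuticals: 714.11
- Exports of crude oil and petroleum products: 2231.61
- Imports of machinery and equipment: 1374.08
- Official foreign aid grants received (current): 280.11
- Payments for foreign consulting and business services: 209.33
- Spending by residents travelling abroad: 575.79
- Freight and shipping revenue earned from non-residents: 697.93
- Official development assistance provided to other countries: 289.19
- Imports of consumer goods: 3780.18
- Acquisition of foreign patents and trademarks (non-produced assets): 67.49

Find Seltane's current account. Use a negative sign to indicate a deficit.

-4360.28

Goods: 714.11 - 1412.13 - 1374.08 + 475.38 - 3780.18 + 2231.61 = -3145.29
Services: -575.79 - 454.40 + 697.93 - 209.33 = -541.59
Primary income: -509.56
Secondary income: -154.76 - 289.19 + 280.11 = -163.84
Current account = (-3145.29) + (-541.59) + (-509.56) + (-163.84) = -4360.28
(Excluded from the current account — financial account: borrowing by resident firms from foreign banks 760.72, purchases of foreign government bonds by domestic residents 598.90, increase in resident deposits held at foreign banks 293.84; capital account: debt forgiveness received from foreign official creditors 77.32, capital transfers received from emigrants 116.40, acquisition of foreign patents and trademarks (non-produced assets) 67.49.)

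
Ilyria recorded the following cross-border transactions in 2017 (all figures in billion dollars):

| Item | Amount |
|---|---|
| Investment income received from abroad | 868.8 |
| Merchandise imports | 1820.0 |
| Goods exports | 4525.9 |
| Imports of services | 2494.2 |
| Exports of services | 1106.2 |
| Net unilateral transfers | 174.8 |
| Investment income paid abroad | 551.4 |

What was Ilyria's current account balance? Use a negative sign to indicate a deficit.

Goods balance = 4525.9 - 1820.0 = 2705.9
Services balance = 1106.2 - 2494.2 = -1388.0
Trade balance (goods + services) = 2705.9 + (-1388.0) = 1317.9
Net primary income = 868.8 - 551.4 = 317.4
Net secondary income = 174.8
Current account = 1317.9 + 317.4 + 174.8 = 1810.1

1810.1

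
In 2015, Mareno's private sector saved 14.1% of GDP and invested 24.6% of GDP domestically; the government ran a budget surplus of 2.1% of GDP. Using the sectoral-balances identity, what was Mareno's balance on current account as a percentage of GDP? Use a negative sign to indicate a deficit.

-8.4

By the sectoral-balances identity, CA = (S_private - I) + (T - G).
Private balance = 14.1 - 24.6 = -10.5
Government balance (T - G) = 2.1
CA = -10.5 + 2.1 = -8.4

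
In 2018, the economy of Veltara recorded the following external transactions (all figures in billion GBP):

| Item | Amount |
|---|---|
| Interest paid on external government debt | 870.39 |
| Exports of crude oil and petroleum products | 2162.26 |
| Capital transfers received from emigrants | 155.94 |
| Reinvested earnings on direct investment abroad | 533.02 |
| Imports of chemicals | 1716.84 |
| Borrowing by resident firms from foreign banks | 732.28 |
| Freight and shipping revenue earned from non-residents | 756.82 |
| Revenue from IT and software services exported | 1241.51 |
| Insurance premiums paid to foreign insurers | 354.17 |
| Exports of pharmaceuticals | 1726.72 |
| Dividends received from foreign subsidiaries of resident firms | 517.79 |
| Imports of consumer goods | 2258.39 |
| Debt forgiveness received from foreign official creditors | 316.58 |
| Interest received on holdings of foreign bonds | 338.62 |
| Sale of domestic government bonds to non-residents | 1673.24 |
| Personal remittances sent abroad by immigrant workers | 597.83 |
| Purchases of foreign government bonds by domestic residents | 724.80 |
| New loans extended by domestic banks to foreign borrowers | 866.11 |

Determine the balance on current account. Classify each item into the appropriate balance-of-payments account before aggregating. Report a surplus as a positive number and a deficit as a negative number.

1479.12

Goods: 2162.26 + 1726.72 - 2258.39 - 1716.84 = -86.25
Services: 756.82 - 354.17 + 1241.51 = 1644.16
Primary income: 533.02 - 870.39 + 517.79 + 338.62 = 519.04
Secondary income: -597.83
Current account = (-86.25) + 1644.16 + 519.04 + (-597.83) = 1479.12
(Excluded from the current account — capital account: capital transfers received from emigrants 155.94, debt forgiveness received from foreign official creditors 316.58; financial account: borrowing by resident firms from foreign banks 732.28, sale of domestic government bonds to non-residents 1673.24, purchases of foreign government bonds by domestic residents 724.80, new loans extended by domestic banks to foreign borrowers 866.11.)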